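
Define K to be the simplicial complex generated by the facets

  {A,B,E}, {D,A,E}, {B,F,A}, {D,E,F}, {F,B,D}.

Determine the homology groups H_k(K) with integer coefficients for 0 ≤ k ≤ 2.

H_0 ≅ Z,  H_1 ≅ Z,  H_2 = 0.

K has 5 vertices, 10 edges, 5 triangles.
rank ∂_0 = 0, rank ∂_1 = 4 ⇒ b_0 = 5 − 0 − 4 = 1; all invariant factors of ∂_1 are 1 so no torsion. So H_0 ≅ Z.
rank ∂_1 = 4, rank ∂_2 = 5 ⇒ b_1 = 10 − 4 − 5 = 1; all invariant factors of ∂_2 are 1 so no torsion. So H_1 ≅ Z.
rank ∂_2 = 5, rank ∂_3 = 0 ⇒ b_2 = 5 − 5 − 0 = 0. So H_2 ≅ 0.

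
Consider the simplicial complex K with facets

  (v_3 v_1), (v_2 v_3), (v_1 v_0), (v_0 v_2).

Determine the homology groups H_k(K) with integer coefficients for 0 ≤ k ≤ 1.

We work with the vertex ordering v_0 < v_1 < v_2 < v_3. The simplices of K, each written with vertices in increasing order, are:

  0-simplices (4): [v_0], [v_1], [v_2], [v_3]
  1-simplices (4): [v_0,v_1], [v_0,v_2], [v_1,v_3], [v_2,v_3]

giving chain groups C_0 ≅ Z^4, C_1 ≅ Z^4.

The boundary map ∂_1: C_1 → C_0 sends each edge [p,q] (with p < q) to q − p.
The 4×4 boundary matrix has rank 3 and Smith normal form diag(1,1,1).

Computing H_k = (kernel of ∂_k) / (image of ∂_{k+1}):

  H_0: rank C_0 − rank ∂_1 = 4 − 3 = 1, and the invariant factors of ∂_1 are all 1, so H_0 = Z.
  H_1: rank ker ∂_1 − rank ∂_2 = (4 − 3) − 0 = 1, and there is no ∂_2, so H_1 = Z.

As a check, the Euler characteristic is 4 − 4 = 0, which agrees with 1 − 1 = 0.

H_0 = Z,  H_1 = Z.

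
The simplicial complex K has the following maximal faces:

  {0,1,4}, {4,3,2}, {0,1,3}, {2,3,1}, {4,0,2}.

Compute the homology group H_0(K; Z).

We work with the vertex ordering 0 < 1 < 2 < 3 < 4. The simplices of K, each written with vertices in increasing order, are:

  0-simplices (5): [0], [1], [2], [3], [4]
  1-simplices (10): [0,1], [0,2], [0,3], [0,4], [1,2], [1,3], [1,4], [2,3], [2,4], [3,4]
  2-simplices (5): [0,1,3], [0,1,4], [0,2,4], [1,2,3], [2,3,4]

Hence C_0 ≅ Z^5, C_1 ≅ Z^10, C_2 ≅ Z^5.

Boundary ∂_1: C_1 → C_0 is given by ∂[p,q] = [q] − [p]. For instance
  ∂[1,2] = [2] − [1].
This gives a 5×10 integer matrix of rank 4; reducing to Smith normal form yields diagonal entries (1,1,1,1).

The boundary map ∂_2: C_2 → C_1 acts by ∂[p,q,r] = [q,r] − [p,r] + [p,q]. For instance
  ∂[0,1,3] = [1,3] − [0,3] + [0,1],
  ∂[0,1,4] = [1,4] − [0,4] + [0,1].
The 10×5 boundary matrix has rank 5 and Smith normal form diag(1,1,1,1,1).

Now H_k = ker ∂_k / im ∂_{k+1}, so:

  H_0: rank C_0 − rank ∂_1 = 5 − 4 = 1, and the invariant factors of ∂_1 are all 1, so H_0 = Z.

(K is a triangulation of the Möbius band.)

H_0 = Z.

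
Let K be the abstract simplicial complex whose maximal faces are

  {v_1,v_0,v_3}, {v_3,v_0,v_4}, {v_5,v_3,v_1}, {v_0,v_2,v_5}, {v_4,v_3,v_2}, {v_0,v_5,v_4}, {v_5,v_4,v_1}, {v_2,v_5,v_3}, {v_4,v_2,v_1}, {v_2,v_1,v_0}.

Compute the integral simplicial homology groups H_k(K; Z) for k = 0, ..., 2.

H_0 = Z,  H_1 = Z/2Z,  H_2 = 0.

Fix the vertex order v_0 < v_1 < v_2 < v_3 < v_4 < v_5 and write every simplex with vertices in increasing order. Then dim K = 2 and the simplices of K are:

  0-simplices (6): [v_0], [v_1], [v_2], [v_3], [v_4], [v_5]
  1-simplices (15): (15 of them)
  2-simplices (10): [v_0,v_1,v_2], [v_0,v_1,v_3], [v_0,v_2,v_5], [v_0,v_3,v_4], [v_0,v_4,v_5], [v_1,v_2,v_4], [v_1,v_3,v_5], [v_1,v_4,v_5], [v_2,v_3,v_4], [v_2,v_3,v_5]

so the chain groups are C_0 ≅ Z^6, C_1 ≅ Z^15, C_2 ≅ Z^10.

Boundary ∂_1: C_1 → C_0 maps an edge to its endpoints' difference, ∂[p,q] = q − p. For instance
  ∂[v_1,v_3] = [v_3] − [v_1].
The 6×15 boundary matrix has rank 5 and Smith normal form diag(1,1,1,1,1).

∂_2: C_2 → C_1 acts by ∂[p,q,r] = [q,r] − [p,r] + [p,q]. For instance
  ∂[v_0,v_1,v_3] = [v_1,v_3] − [v_0,v_3] + [v_0,v_1],
  ∂[v_0,v_2,v_5] = [v_2,v_5] − [v_0,v_5] + [v_0,v_2].
As a 15×10 matrix over Z this has rank 10, with invariant factors (1,1,1,1,1,1,1,1,1,2).

Computing H_k = (kernel of ∂_k) / (image of ∂_{k+1}):

  H_0: rank C_0 − rank ∂_1 = 6 − 5 = 1, and the invariant factors of ∂_1 are all 1, so H_0 ≅ Z.
  H_1: rank ker ∂_1 − rank ∂_2 = (15 − 5) − 10 = 0, and ∂_2 has invariant factor 2 > 1, so H_1 ≅ Z/2Z.
  H_2: rank ker ∂_2 − rank ∂_3 = (10 − 10) − 0 = 0, and there is no ∂_3, so H_2 ≅ 0.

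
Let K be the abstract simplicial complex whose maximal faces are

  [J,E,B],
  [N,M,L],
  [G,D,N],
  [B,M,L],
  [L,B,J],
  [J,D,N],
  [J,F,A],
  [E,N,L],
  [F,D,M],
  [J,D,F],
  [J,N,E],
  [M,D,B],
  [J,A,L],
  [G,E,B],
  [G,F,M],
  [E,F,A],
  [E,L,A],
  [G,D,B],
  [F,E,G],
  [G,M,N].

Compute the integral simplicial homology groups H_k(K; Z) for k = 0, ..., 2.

Order the vertices as A < B < D < E < F < G < J < L < M < N. Listing each simplex with vertices in this order, K has dimension 2 with simplices:

  0-simplices (10): A, B, D, E, F, G, J, L, M, N
  1-simplices (30): AE, AF, AJ, AL, BD, BE, BG, BJ, BL, BM, DF, DG, DJ, DM, DN, EF, EG, EJ, EL, EN, FG, FJ, FM, GM, GN, JL, JN, LM, LN, MN
  2-simplices (20): AEF, AEL, AFJ, AJL, BDG, BDM, BEG, BEJ, BJL, BLM, DFJ, DFM, DGN, DJN, EFG, EJN, ELN, FGM, GMN, LMN

giving chain groups C_0 ≅ Z^10, C_1 ≅ Z^30, C_2 ≅ Z^20.

The boundary map ∂_1: C_1 → C_0 sends each edge [p,q] (with p < q) to q − p. For instance
  ∂MN = N − M.
This gives a 10×30 integer matrix of rank 9; reducing to Smith normal form yields diagonal entries (1,1,1,1,1,1,1,1,1).

Boundary ∂_2: C_2 → C_1 acts by ∂[p,q,r] = [q,r] − [p,r] + [p,q]. For instance
  ∂ELN = LN − EN + EL,
  ∂LMN = MN − LN + LM.
The resulting 30×20 matrix has rank 20, and its Smith normal form has invariant factors (1,1,1,1,1,1,1,1,1,1,1,1,1,1,1,1,1,1,1,2).

Reading off H_k = ker ∂_k / im ∂_{k+1}:

  H_0: rank C_0 − rank ∂_1 = 10 − 9 = 1, and the invariant factors of ∂_1 are all 1, so H_0 ≅ Z.
  H_1: rank ker ∂_1 − rank ∂_2 = (30 − 9) − 20 = 1, and ∂_2 has invariant factor 2 > 1, so H_1 ≅ Z ⊕ Z/2Z.
  H_2: rank ker ∂_2 − rank ∂_3 = (20 − 20) − 0 = 0, and there is no ∂_3, so H_2 ≅ 0.

H_0 ≅ Z,  H_1 ≅ Z ⊕ Z/2Z,  H_2 = 0.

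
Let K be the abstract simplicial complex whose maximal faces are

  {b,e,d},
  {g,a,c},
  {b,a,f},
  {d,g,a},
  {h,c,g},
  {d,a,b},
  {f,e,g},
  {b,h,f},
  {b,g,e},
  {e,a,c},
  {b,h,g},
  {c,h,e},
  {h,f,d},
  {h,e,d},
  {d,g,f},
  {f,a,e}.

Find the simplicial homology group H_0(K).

H_0 ≅ Z.

We work with the vertex ordering a < b < c < d < e < f < g < h. The simplices of K, each written with vertices in increasing order, are:

  0-simplices (8): a, b, c, d, e, f, g, h
  1-simplices (24): ab, ac, ad, ae, af, ag, bd, be, bf, bg, bh, ce, cg, ch, de, df, dg, dh, ef, eg, eh, fg, fh, gh
  2-simplices (16): abd, abf, ace, acg, adg, aef, bde, beg, bfh, bgh, ceh, cgh, deh, dfg, dfh, efg

so the chain groups are C_0 ≅ Z^8, C_1 ≅ Z^24, C_2 ≅ Z^16.

The boundary map ∂_1: C_1 → C_0 is given by ∂[p,q] = [q] − [p].
This gives a 8×24 integer matrix of rank 7; reducing to Smith normal form yields diagonal entries (1,1,1,1,1,1,1).

The boundary map ∂_2: C_2 → C_1 acts by ∂[p,q,r] = [q,r] − [p,r] + [p,q]. For instance
  ∂dfg = fg − dg + df,
  ∂acg = cg − ag + ac.
The resulting 24×16 matrix has rank 15, and its Smith normal form has invariant factors (1,1,1,1,1,1,1,1,1,1,1,1,1,1,1).

Reading off H_k = ker ∂_k / im ∂_{k+1}:

  H_0: rank C_0 − rank ∂_1 = 8 − 7 = 1, and the invariant factors of ∂_1 are all 1, so H_0 = Z.

(K is a triangulation of the torus T^2.)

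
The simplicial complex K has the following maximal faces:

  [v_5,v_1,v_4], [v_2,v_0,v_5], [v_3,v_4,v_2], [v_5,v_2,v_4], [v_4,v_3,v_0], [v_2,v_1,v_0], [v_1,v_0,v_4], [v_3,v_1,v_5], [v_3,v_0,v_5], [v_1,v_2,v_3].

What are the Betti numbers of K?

b_0 = 1, b_1 = 0, b_2 = 0.

K has 6 vertices, 15 edges, 10 triangles.
rank ∂_0 = 0, rank ∂_1 = 5 ⇒ b_0 = 6 − 0 − 5 = 1; all invariant factors of ∂_1 are 1 so no torsion. So H_0 = Z.
rank ∂_1 = 5, rank ∂_2 = 10 ⇒ b_1 = 15 − 5 − 10 = 0; ∂_2 has invariant factor(s) [2] giving torsion. So H_1 = Z/2.
rank ∂_2 = 10, rank ∂_3 = 0 ⇒ b_2 = 10 − 10 − 0 = 0. So H_2 = 0.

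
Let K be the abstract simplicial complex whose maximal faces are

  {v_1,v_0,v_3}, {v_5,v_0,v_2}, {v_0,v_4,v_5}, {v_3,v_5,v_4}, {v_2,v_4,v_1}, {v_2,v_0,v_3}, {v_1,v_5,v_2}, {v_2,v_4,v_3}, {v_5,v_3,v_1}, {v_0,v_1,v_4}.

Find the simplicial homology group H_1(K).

H_1 ≅ Z_2.

Fix the vertex order v_0 < v_1 < v_2 < v_3 < v_4 < v_5 and write every simplex with vertices in increasing order. Then dim K = 2 and the simplices of K are:

  0-simplices (6): [v_0], [v_1], [v_2], [v_3], [v_4], [v_5]
  1-simplices (15): (15 of them)
  2-simplices (10): [v_0,v_1,v_3], [v_0,v_1,v_4], [v_0,v_2,v_3], [v_0,v_2,v_5], [v_0,v_4,v_5], [v_1,v_2,v_4], [v_1,v_2,v_5], [v_1,v_3,v_5], [v_2,v_3,v_4], [v_3,v_4,v_5]

giving chain groups C_0 ≅ Z^6, C_1 ≅ Z^15, C_2 ≅ Z^10.

∂_1: C_1 → C_0 sends each edge [p,q] (with p < q) to q − p. For instance
  ∂[v_1,v_5] = [v_5] − [v_1].
As a 6×15 matrix over Z this has rank 5, with invariant factors (1,1,1,1,1).

The boundary map ∂_2: C_2 → C_1 maps a triangle to the signed sum of its edges. For instance
  ∂[v_1,v_3,v_5] = [v_3,v_5] − [v_1,v_5] + [v_1,v_3],
  ∂[v_0,v_4,v_5] = [v_4,v_5] − [v_0,v_5] + [v_0,v_4].
This gives a 15×10 integer matrix of rank 10; reducing to Smith normal form yields diagonal entries (1,1,1,1,1,1,1,1,1,2).

Reading off H_k = ker ∂_k / im ∂_{k+1}:

  H_1: rank ker ∂_1 − rank ∂_2 = (15 − 5) − 10 = 0, and ∂_2 has invariant factor 2 > 1, so H_1 = Z_2.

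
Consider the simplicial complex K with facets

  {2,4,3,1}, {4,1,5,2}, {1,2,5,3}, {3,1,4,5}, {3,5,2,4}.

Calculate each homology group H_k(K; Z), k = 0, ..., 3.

Fix the vertex order 1 < 2 < 3 < 4 < 5 and write every simplex with vertices in increasing order. Then dim K = 3 and the simplices of K are:

  0-simplices (5): [1], [2], [3], [4], [5]
  1-simplices (10): [1,2], [1,3], [1,4], [1,5], [2,3], [2,4], [2,5], [3,4], [3,5], [4,5]
  2-simplices (10): [1,2,3], [1,2,4], [1,2,5], [1,3,4], [1,3,5], [1,4,5], [2,3,4], [2,3,5], [2,4,5], [3,4,5]
  3-simplices (5): [1,2,3,4], [1,2,3,5], [1,2,4,5], [1,3,4,5], [2,3,4,5]

so the chain groups are C_0 ≅ Z^5, C_1 ≅ Z^10, C_2 ≅ Z^10, C_3 ≅ Z^5.

∂_1: C_1 → C_0 maps an edge to its endpoints' difference, ∂[p,q] = q − p.
As a 5×10 matrix over Z this has rank 4, with invariant factors (1,1,1,1).

∂_2: C_2 → C_1 acts by ∂[p,q,r] = [q,r] − [p,r] + [p,q]. For instance
  ∂[2,4,5] = [4,5] − [2,5] + [2,4],
  ∂[3,4,5] = [4,5] − [3,5] + [3,4].
The resulting 10×10 matrix has rank 6, and its Smith normal form has invariant factors (1,1,1,1,1,1).

∂_3: C_3 → C_2 sends each 3-simplex σ to the alternating sum Σ_i (−1)^i (σ with its i-th vertex removed). For instance
  ∂[1,3,4,5] = [3,4,5] − [1,4,5] + [1,3,5] − [1,3,4],
  ∂[1,2,3,5] = [2,3,5] − [1,3,5] + [1,2,5] − [1,2,3].
The 10×5 boundary matrix has rank 4 and Smith normal form diag(1,1,1,1).

Now H_k = ker ∂_k / im ∂_{k+1}, so:

  H_0: rank C_0 − rank ∂_1 = 5 − 4 = 1, and the invariant factors of ∂_1 are all 1, so H_0 ≅ Z.
  H_1: rank ker ∂_1 − rank ∂_2 = (10 − 4) − 6 = 0, and the invariant factors of ∂_2 are all 1, so H_1 ≅ 0.
  H_2: rank ker ∂_2 − rank ∂_3 = (10 − 6) − 4 = 0, and the invariant factors of ∂_3 are all 1, so H_2 ≅ 0.
  H_3: rank ker ∂_3 − rank ∂_4 = (5 − 4) − 0 = 1, and there is no ∂_4, so H_3 ≅ Z.

As a check, the Euler characteristic is 5 − 10 + 10 − 5 = 0, which agrees with 1 − 0 + 0 − 1 = 0.
(K is a triangulation of the 3-sphere S^3.)

H_0 = Z,  H_1 = 0,  H_2 = 0,  H_3 = Z.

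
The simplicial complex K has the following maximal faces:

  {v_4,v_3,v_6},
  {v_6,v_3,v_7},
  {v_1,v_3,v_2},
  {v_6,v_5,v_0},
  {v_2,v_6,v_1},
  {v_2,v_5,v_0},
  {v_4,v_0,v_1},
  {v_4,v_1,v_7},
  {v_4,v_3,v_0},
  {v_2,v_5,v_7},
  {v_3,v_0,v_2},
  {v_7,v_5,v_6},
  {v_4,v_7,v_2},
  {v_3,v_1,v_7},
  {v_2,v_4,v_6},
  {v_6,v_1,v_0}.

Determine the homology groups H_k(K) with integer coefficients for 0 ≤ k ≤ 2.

H_0 ≅ Z,  H_1 ≅ Z^2,  H_2 ≅ Z.

We work with the vertex ordering v_0 < v_1 < v_2 < v_3 < v_4 < v_5 < v_6 < v_7. The simplices of K, each written with vertices in increasing order, are:

  0-simplices (8): [v_0], [v_1], [v_2], [v_3], [v_4], [v_5], [v_6], [v_7]
  1-simplices (24): (24 of them)
  2-simplices (16): (16 of them)

so the chain groups are C_0 ≅ Z^8, C_1 ≅ Z^24, C_2 ≅ Z^16.

∂_1: C_1 → C_0 is given by ∂[p,q] = [q] − [p]. For instance
  ∂[v_2,v_3] = [v_3] − [v_2].
The resulting 8×24 matrix has rank 7, and its Smith normal form has invariant factors (1,1,1,1,1,1,1).

∂_2: C_2 → C_1 sends each 2-simplex [p,q,r] to [q,r] − [p,r] + [p,q]. For instance
  ∂[v_2,v_4,v_6] = [v_4,v_6] − [v_2,v_6] + [v_2,v_4],
  ∂[v_5,v_6,v_7] = [v_6,v_7] − [v_5,v_7] + [v_5,v_6].
As a 24×16 matrix over Z this has rank 15, with invariant factors (1,1,1,1,1,1,1,1,1,1,1,1,1,1,1).

Reading off H_k = ker ∂_k / im ∂_{k+1}:

  H_0: rank C_0 − rank ∂_1 = 8 − 7 = 1, and the invariant factors of ∂_1 are all 1, so H_0 = Z.
  H_1: rank ker ∂_1 − rank ∂_2 = (24 − 7) − 15 = 2, and the invariant factors of ∂_2 are all 1, so H_1 = Z^2.
  H_2: rank ker ∂_2 − rank ∂_3 = (16 − 15) − 0 = 1, and there is no ∂_3, so H_2 = Z.

As a check, the Euler characteristic is 8 − 24 + 16 = 0, which agrees with 1 − 2 + 1 = 0.
(K is a triangulation of the torus T^2.)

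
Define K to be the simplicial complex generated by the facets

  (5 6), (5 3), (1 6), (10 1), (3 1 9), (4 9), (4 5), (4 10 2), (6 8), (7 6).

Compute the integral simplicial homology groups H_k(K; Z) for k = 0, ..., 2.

Fix the vertex order 1 < 2 < 3 < 4 < 5 < 6 < 7 < 8 < 9 < 10 and write every simplex with vertices in increasing order. Then dim K = 2 and the simplices of K are:

  0-simplices (10): [1], [2], [3], [4], [5], [6], [7], [8], [9], [10]
  1-simplices (14): [1,3], [1,6], [1,9], [1,10], [2,4], [2,10], [3,5], [3,9], [4,5], [4,9], [4,10], [5,6], [6,7], [6,8]
  2-simplices (2): [1,3,9], [2,4,10]

so the chain groups are C_0 ≅ Z^10, C_1 ≅ Z^14, C_2 ≅ Z^2.

∂_1: C_1 → C_0 is given by ∂[p,q] = [q] − [p].
The 10×14 boundary matrix has rank 9 and Smith normal form diag(1,1,1,1,1,1,1,1,1).

Boundary ∂_2: C_2 → C_1 maps a triangle to the signed sum of its edges. For instance
  ∂[1,3,9] = [3,9] − [1,9] + [1,3],
  ∂[2,4,10] = [4,10] − [2,10] + [2,4].
The 14×2 boundary matrix has rank 2 and Smith normal form diag(1,1).

Computing H_k = (kernel of ∂_k) / (image of ∂_{k+1}):

  H_0: rank C_0 − rank ∂_1 = 10 − 9 = 1, and the invariant factors of ∂_1 are all 1, so H_0 = Z.
  H_1: rank ker ∂_1 − rank ∂_2 = (14 − 9) − 2 = 3, and the invariant factors of ∂_2 are all 1, so H_1 = Z^3.
  H_2: rank ker ∂_2 − rank ∂_3 = (2 − 2) − 0 = 0, and there is no ∂_3, so H_2 = 0.

H_0 ≅ Z,  H_1 ≅ Z^3,  H_2 = 0.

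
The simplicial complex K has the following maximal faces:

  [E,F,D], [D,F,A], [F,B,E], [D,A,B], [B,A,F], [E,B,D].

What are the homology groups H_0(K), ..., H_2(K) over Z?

H_0 = Z,  H_1 = 0,  H_2 = Z.

Take the total order A < B < D < E < F on the vertex set. Then K (dimension 2) consists of the simplices:

  0-simplices (5): A, B, D, E, F
  1-simplices (9): AB, AD, AF, BD, BE, BF, DE, DF, EF
  2-simplices (6): ABD, ABF, ADF, BDE, BEF, DEF

so the chain groups are C_0 ≅ Z^5, C_1 ≅ Z^9, C_2 ≅ Z^6.

Boundary ∂_1: C_1 → C_0 maps an edge to its endpoints' difference, ∂[p,q] = q − p.
This gives a 5×9 integer matrix of rank 4; reducing to Smith normal form yields diagonal entries (1,1,1,1).

Boundary ∂_2: C_2 → C_1 acts by ∂[p,q,r] = [q,r] − [p,r] + [p,q]. For instance
  ∂DEF = EF − DF + DE,
  ∂BDE = DE − BE + BD.
This gives a 9×6 integer matrix of rank 5; reducing to Smith normal form yields diagonal entries (1,1,1,1,1).

Reading off H_k = ker ∂_k / im ∂_{k+1}:

  H_0: rank C_0 − rank ∂_1 = 5 − 4 = 1, and the invariant factors of ∂_1 are all 1, so H_0 ≅ Z.
  H_1: rank ker ∂_1 − rank ∂_2 = (9 − 4) − 5 = 0, and the invariant factors of ∂_2 are all 1, so H_1 ≅ 0.
  H_2: rank ker ∂_2 − rank ∂_3 = (6 − 5) − 0 = 1, and there is no ∂_3, so H_2 ≅ Z.

As a check, the Euler characteristic is 5 − 9 + 6 = 2, which agrees with 1 − 0 + 1 = 2.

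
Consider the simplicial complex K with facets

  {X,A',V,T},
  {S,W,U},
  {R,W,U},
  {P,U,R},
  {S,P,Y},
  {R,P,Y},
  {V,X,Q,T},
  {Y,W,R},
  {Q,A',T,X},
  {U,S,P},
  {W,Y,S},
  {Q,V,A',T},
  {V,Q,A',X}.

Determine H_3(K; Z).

H_3 ≅ Z.

Take the total order P < Q < R < S < T < U < V < W < X < Y < A' on the vertex set. Then K (dimension 3) consists of the simplices:

  0-simplices (11): [P], [Q], [R], [S], [T], [U], [V], [W], [X], [Y], [A']
  1-simplices (22): [P,R], [P,S], [P,U], [P,Y], [Q,T], [Q,V], [Q,X], [Q,A'], [R,U], [R,W], [R,Y], [S,U], [S,W], [S,Y], [T,V], [T,X], [T,A'], [U,W], [V,X], [V,A'], [W,Y], [X,A']
  2-simplices (18): (18 of them)
  3-simplices (5): [Q,T,V,X], [Q,T,V,A'], [Q,T,X,A'], [Q,V,X,A'], [T,V,X,A']

so the chain groups are C_0 ≅ Z^11, C_1 ≅ Z^22, C_2 ≅ Z^18, C_3 ≅ Z^5.

The boundary map ∂_1: C_1 → C_0 is given by ∂[p,q] = [q] − [p].
The 11×22 boundary matrix has rank 9 and Smith normal form diag(1,1,1,1,1,1,1,1,1).

∂_2: C_2 → C_1 maps a triangle to the signed sum of its edges. For instance
  ∂[T,V,A'] = [V,A'] − [T,A'] + [T,V],
  ∂[Q,T,X] = [T,X] − [Q,X] + [Q,T].
The resulting 22×18 matrix has rank 13, and its Smith normal form has invariant factors (1,1,1,1,1,1,1,1,1,1,1,1,1).

Boundary ∂_3: C_3 → C_2 sends each 3-simplex σ to the alternating sum Σ_i (−1)^i (σ with its i-th vertex removed). For instance
  ∂[Q,V,X,A'] = [V,X,A'] − [Q,X,A'] + [Q,V,A'] − [Q,V,X],
  ∂[Q,T,V,A'] = [T,V,A'] − [Q,V,A'] + [Q,T,A'] − [Q,T,V].
This gives a 18×5 integer matrix of rank 4; reducing to Smith normal form yields diagonal entries (1,1,1,1).

Now H_k = ker ∂_k / im ∂_{k+1}, so:

  H_3: rank ker ∂_3 − rank ∂_4 = (5 − 4) − 0 = 1, and there is no ∂_4, so H_3 = Z.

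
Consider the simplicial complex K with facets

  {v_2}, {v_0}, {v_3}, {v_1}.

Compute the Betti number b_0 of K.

b_0 = 4.

Take the total order v_0 < v_1 < v_2 < v_3 on the vertex set. Then K (dimension 0) consists of the simplices:

  0-simplices (4): [v_0], [v_1], [v_2], [v_3]

giving chain groups C_0 ≅ Z^4.

Now H_k = ker ∂_k / im ∂_{k+1}, so:

  H_0: rank C_0 − rank ∂_1 = 4 − 0 = 4, and there is no ∂_1, so H_0 ≅ Z^4.

(K is a triangulation of a set of 4 points.)

Hence the Betti numbers are b_0 = 4.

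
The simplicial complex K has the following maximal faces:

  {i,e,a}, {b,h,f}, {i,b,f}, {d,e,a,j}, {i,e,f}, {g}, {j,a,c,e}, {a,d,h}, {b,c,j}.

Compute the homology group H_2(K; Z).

H_2 = 0.

Fix the vertex order a < b < c < d < e < f < g < h < i < j and write every simplex with vertices in increasing order. Then dim K = 3 and the simplices of K are:

  0-simplices (10): a, b, c, d, e, f, g, h, i, j
  1-simplices (21): ac, ad, ae, ah, ai, aj, bc, bf, bh, bi, bj, ce, cj, de, dh, dj, ef, ei, ej, fh, fi
  2-simplices (13): ace, acj, ade, adh, adj, aei, aej, bcj, bfh, bfi, cej, dej, efi
  3-simplices (2): acej, adej

so the chain groups are C_0 ≅ Z^10, C_1 ≅ Z^21, C_2 ≅ Z^13, C_3 ≅ Z^2.

∂_1: C_1 → C_0 maps an edge to its endpoints' difference, ∂[p,q] = q − p. For instance
  ∂bj = j − b.
The 10×21 boundary matrix has rank 8 and Smith normal form diag(1,1,1,1,1,1,1,1).

Boundary ∂_2: C_2 → C_1 acts by ∂[p,q,r] = [q,r] − [p,r] + [p,q]. For instance
  ∂bfi = fi − bi + bf,
  ∂aei = ei − ai + ae.
As a 21×13 matrix over Z this has rank 11, with invariant factors (1,1,1,1,1,1,1,1,1,1,1).

The boundary map ∂_3: C_3 → C_2 sends each 3-simplex σ to the alternating sum Σ_i (−1)^i (σ with its i-th vertex removed). For instance
  ∂adej = dej − aej + adj − ade,
  ∂acej = cej − aej + acj − ace.
The 13×2 boundary matrix has rank 2 and Smith normal form diag(1,1).

Reading off H_k = ker ∂_k / im ∂_{k+1}:

  H_2: rank ker ∂_2 − rank ∂_3 = (13 − 11) − 2 = 0, and the invariant factors of ∂_3 are all 1, so H_2 ≅ 0.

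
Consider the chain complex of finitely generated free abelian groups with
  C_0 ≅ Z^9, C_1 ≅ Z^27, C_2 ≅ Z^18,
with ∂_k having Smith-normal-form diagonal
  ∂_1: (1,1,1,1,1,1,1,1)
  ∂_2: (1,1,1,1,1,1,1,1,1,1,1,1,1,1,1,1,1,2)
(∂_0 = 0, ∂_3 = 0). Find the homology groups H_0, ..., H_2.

H_0 ≅ Z,  H_1 ≅ Z ⊕ Z/2,  H_2 = 0.

H_0: b_0 = 9 − 0 − 8 = 1; torsion from ∂_1 factors > 1: none. So H_0 ≅ Z.
H_1: b_1 = 27 − 8 − 18 = 1; torsion from ∂_2 factors > 1: [2]. So H_1 ≅ Z ⊕ Z/2.
H_2: b_2 = 18 − 18 − 0 = 0; torsion from ∂_3 factors > 1: none. So H_2 ≅ 0.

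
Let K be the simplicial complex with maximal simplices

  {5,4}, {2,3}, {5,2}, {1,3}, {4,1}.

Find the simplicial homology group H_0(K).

H_0 = Z.

Take the total order 1 < 2 < 3 < 4 < 5 on the vertex set. Then K (dimension 1) consists of the simplices:

  0-simplices (5): [1], [2], [3], [4], [5]
  1-simplices (5): [1,3], [1,4], [2,3], [2,5], [4,5]

so the chain groups are C_0 ≅ Z^5, C_1 ≅ Z^5.

∂_1: C_1 → C_0 maps an edge to its endpoints' difference, ∂[p,q] = q − p. For instance
  ∂[1,4] = [4] − [1].
As a 5×5 matrix over Z this has rank 4, with invariant factors (1,1,1,1).

Reading off H_k = ker ∂_k / im ∂_{k+1}:

  H_0: rank C_0 − rank ∂_1 = 5 − 4 = 1, and the invariant factors of ∂_1 are all 1, so H_0 ≅ Z.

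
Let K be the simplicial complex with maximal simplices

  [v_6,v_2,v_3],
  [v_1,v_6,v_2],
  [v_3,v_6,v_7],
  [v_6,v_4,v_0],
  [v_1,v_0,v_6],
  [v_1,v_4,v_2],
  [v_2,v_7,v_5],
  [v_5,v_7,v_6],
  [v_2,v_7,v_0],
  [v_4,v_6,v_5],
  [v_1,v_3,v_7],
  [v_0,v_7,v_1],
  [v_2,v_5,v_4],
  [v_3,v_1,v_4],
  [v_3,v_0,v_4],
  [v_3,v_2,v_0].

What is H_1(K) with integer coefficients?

H_1 ≅ Z^2.

Order the vertices as v_0 < v_1 < v_2 < v_3 < v_4 < v_5 < v_6 < v_7. Listing each simplex with vertices in this order, K has dimension 2 with simplices:

  0-simplices (8): [v_0], [v_1], [v_2], [v_3], [v_4], [v_5], [v_6], [v_7]
  1-simplices (24): (24 of them)
  2-simplices (16): (16 of them)

Hence C_0 ≅ Z^8, C_1 ≅ Z^24, C_2 ≅ Z^16.

The boundary map ∂_1: C_1 → C_0 is given by ∂[p,q] = [q] − [p]. For instance
  ∂[v_0,v_3] = [v_3] − [v_0].
The 8×24 boundary matrix has rank 7 and Smith normal form diag(1,1,1,1,1,1,1).

∂_2: C_2 → C_1 sends each 2-simplex [p,q,r] to [q,r] − [p,r] + [p,q]. For instance
  ∂[v_5,v_6,v_7] = [v_6,v_7] − [v_5,v_7] + [v_5,v_6],
  ∂[v_0,v_2,v_7] = [v_2,v_7] − [v_0,v_7] + [v_0,v_2].
As a 24×16 matrix over Z this has rank 15, with invariant factors (1,1,1,1,1,1,1,1,1,1,1,1,1,1,1).

Now H_k = ker ∂_k / im ∂_{k+1}, so:

  H_1: rank ker ∂_1 − rank ∂_2 = (24 − 7) − 15 = 2, and the invariant factors of ∂_2 are all 1, so H_1 = Z^2.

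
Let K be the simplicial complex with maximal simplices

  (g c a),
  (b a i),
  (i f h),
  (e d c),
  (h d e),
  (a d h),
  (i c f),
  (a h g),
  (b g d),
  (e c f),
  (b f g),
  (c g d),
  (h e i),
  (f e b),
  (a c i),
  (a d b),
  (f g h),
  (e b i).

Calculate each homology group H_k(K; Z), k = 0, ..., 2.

K has 9 vertices, 27 edges, 18 triangles.
rank ∂_0 = 0, rank ∂_1 = 8 ⇒ b_0 = 9 − 0 − 8 = 1; all invariant factors of ∂_1 are 1 so no torsion. So H_0 = Z.
rank ∂_1 = 8, rank ∂_2 = 18 ⇒ b_1 = 27 − 8 − 18 = 1; ∂_2 has invariant factor(s) [2] giving torsion. So H_1 = Z × Z/2.
rank ∂_2 = 18, rank ∂_3 = 0 ⇒ b_2 = 18 − 18 − 0 = 0. So H_2 = 0.

H_0 = Z,  H_1 = Z × Z/2,  H_2 = 0.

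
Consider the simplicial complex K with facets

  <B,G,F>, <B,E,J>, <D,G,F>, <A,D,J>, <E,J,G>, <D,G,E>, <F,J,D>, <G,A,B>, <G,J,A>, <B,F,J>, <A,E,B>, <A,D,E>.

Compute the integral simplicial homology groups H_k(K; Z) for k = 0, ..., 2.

Order the vertices as A < B < D < E < F < G < J. Listing each simplex with vertices in this order, K has dimension 2 with simplices:

  0-simplices (7): A, B, D, E, F, G, J
  1-simplices (18): AB, AD, AE, AG, AJ, BE, BF, BG, BJ, DE, DF, DG, DJ, EG, EJ, FG, FJ, GJ
  2-simplices (12): ABE, ABG, ADE, ADJ, AGJ, BEJ, BFG, BFJ, DEG, DFG, DFJ, EGJ

Hence C_0 ≅ Z^7, C_1 ≅ Z^18, C_2 ≅ Z^12.

Boundary ∂_1: C_1 → C_0 maps an edge to its endpoints' difference, ∂[p,q] = q − p. For instance
  ∂EJ = J − E.
The resulting 7×18 matrix has rank 6, and its Smith normal form has invariant factors (1,1,1,1,1,1).

The boundary map ∂_2: C_2 → C_1 sends each 2-simplex [p,q,r] to [q,r] − [p,r] + [p,q]. For instance
  ∂BFJ = FJ − BJ + BF,
  ∂ADE = DE − AE + AD.
This gives a 18×12 integer matrix of rank 12; reducing to Smith normal form yields diagonal entries (1,1,1,1,1,1,1,1,1,1,1,2).

From H_k ≅ ker(∂_k) / im(∂_{k+1}) we obtain:

  H_0: rank C_0 − rank ∂_1 = 7 − 6 = 1, and the invariant factors of ∂_1 are all 1, so H_0 ≅ Z.
  H_1: rank ker ∂_1 − rank ∂_2 = (18 − 6) − 12 = 0, and ∂_2 has invariant factor 2 > 1, so H_1 ≅ Z/2.
  H_2: rank ker ∂_2 − rank ∂_3 = (12 − 12) − 0 = 0, and there is no ∂_3, so H_2 ≅ 0.

H_0 = Z,  H_1 = Z/2,  H_2 = 0.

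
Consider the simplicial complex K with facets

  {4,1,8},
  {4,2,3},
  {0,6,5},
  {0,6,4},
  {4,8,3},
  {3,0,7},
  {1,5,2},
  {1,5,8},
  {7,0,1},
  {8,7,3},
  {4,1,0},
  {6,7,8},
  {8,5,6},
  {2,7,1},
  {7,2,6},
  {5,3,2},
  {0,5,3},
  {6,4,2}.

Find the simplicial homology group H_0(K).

Order the vertices as 0 < 1 < 2 < 3 < 4 < 5 < 6 < 7 < 8. Listing each simplex with vertices in this order, K has dimension 2 with simplices:

  0-simplices (9): [0], [1], [2], [3], [4], [5], [6], [7], [8]
  1-simplices (27): (27 of them)
  2-simplices (18): [0,1,4], [0,1,7], [0,3,5], [0,3,7], [0,4,6], [0,5,6], [1,2,5], [1,2,7], [1,4,8], [1,5,8], [2,3,4], [2,3,5], [2,4,6], [2,6,7], [3,4,8], [3,7,8], [5,6,8], [6,7,8]

Hence C_0 ≅ Z^9, C_1 ≅ Z^27, C_2 ≅ Z^18.

The boundary map ∂_1: C_1 → C_0 is given by ∂[p,q] = [q] − [p]. For instance
  ∂[0,3] = [3] − [0].
As a 9×27 matrix over Z this has rank 8, with invariant factors (1,1,1,1,1,1,1,1).

The boundary map ∂_2: C_2 → C_1 maps a triangle to the signed sum of its edges. For instance
  ∂[0,5,6] = [5,6] − [0,6] + [0,5],
  ∂[0,1,7] = [1,7] − [0,7] + [0,1].
As a 27×18 matrix over Z this has rank 17, with invariant factors (1,1,1,1,1,1,1,1,1,1,1,1,1,1,1,1,1).

Reading off H_k = ker ∂_k / im ∂_{k+1}:

  H_0: rank C_0 − rank ∂_1 = 9 − 8 = 1, and the invariant factors of ∂_1 are all 1, so H_0 = Z.

(K is a triangulation of the torus T^2.)

H_0 = Z.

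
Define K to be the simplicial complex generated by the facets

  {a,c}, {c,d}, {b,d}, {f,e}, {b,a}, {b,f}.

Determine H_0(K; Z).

K has 6 vertices, 6 edges.
rank ∂_0 = 0, rank ∂_1 = 5 ⇒ b_0 = 6 − 0 − 5 = 1; all invariant factors of ∂_1 are 1 so no torsion. So H_0 = Z.

H_0 = Z.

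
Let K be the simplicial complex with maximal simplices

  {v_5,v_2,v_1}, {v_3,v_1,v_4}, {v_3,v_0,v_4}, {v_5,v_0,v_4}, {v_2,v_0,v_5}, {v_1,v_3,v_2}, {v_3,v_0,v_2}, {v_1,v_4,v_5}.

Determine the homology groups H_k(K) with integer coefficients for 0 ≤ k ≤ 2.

H_0 = Z,  H_1 = 0,  H_2 = Z.

Take the total order v_0 < v_1 < v_2 < v_3 < v_4 < v_5 on the vertex set. Then K (dimension 2) consists of the simplices:

  0-simplices (6): [v_0], [v_1], [v_2], [v_3], [v_4], [v_5]
  1-simplices (12): [v_0,v_2], [v_0,v_3], [v_0,v_4], [v_0,v_5], [v_1,v_2], [v_1,v_3], [v_1,v_4], [v_1,v_5], [v_2,v_3], [v_2,v_5], [v_3,v_4], [v_4,v_5]
  2-simplices (8): [v_0,v_2,v_3], [v_0,v_2,v_5], [v_0,v_3,v_4], [v_0,v_4,v_5], [v_1,v_2,v_3], [v_1,v_2,v_5], [v_1,v_3,v_4], [v_1,v_4,v_5]

Hence C_0 ≅ Z^6, C_1 ≅ Z^12, C_2 ≅ Z^8.

∂_1: C_1 → C_0 sends each edge [p,q] (with p < q) to q − p. For instance
  ∂[v_1,v_3] = [v_3] − [v_1].
This gives a 6×12 integer matrix of rank 5; reducing to Smith normal form yields diagonal entries (1,1,1,1,1).

The boundary map ∂_2: C_2 → C_1 maps a triangle to the signed sum of its edges. For instance
  ∂[v_1,v_3,v_4] = [v_3,v_4] − [v_1,v_4] + [v_1,v_3],
  ∂[v_0,v_3,v_4] = [v_3,v_4] − [v_0,v_4] + [v_0,v_3].
The 12×8 boundary matrix has rank 7 and Smith normal form diag(1,1,1,1,1,1,1).

Computing H_k = (kernel of ∂_k) / (image of ∂_{k+1}):

  H_0: rank C_0 − rank ∂_1 = 6 − 5 = 1, and the invariant factors of ∂_1 are all 1, so H_0 ≅ Z.
  H_1: rank ker ∂_1 − rank ∂_2 = (12 − 5) − 7 = 0, and the invariant factors of ∂_2 are all 1, so H_1 ≅ 0.
  H_2: rank ker ∂_2 − rank ∂_3 = (8 − 7) − 0 = 1, and there is no ∂_3, so H_2 ≅ Z.

(K is a triangulation of the 2-sphere S^2.)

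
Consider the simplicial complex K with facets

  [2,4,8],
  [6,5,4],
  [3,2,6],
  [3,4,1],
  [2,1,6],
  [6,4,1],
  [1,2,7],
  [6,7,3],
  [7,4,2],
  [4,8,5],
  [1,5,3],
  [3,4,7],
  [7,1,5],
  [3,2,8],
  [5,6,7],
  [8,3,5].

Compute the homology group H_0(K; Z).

H_0 ≅ Z.

K has 8 vertices, 24 edges, 16 triangles.
rank ∂_0 = 0, rank ∂_1 = 7 ⇒ b_0 = 8 − 0 − 7 = 1; all invariant factors of ∂_1 are 1 so no torsion. So H_0 ≅ Z.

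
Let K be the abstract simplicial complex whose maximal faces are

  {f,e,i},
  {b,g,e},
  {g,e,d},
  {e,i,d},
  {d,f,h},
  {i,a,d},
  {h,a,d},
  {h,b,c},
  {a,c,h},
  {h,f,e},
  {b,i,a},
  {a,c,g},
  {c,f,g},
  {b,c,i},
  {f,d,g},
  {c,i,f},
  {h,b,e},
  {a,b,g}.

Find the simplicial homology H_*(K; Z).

H_0 = Z,  H_1 = Z ⊕ Z/2Z,  H_2 = 0.

Order the vertices as a < b < c < d < e < f < g < h < i. Listing each simplex with vertices in this order, K has dimension 2 with simplices:

  0-simplices (9): a, b, c, d, e, f, g, h, i
  1-simplices (27): ab, ac, ad, ag, ah, ai, bc, be, bg, bh, bi, cf, cg, ch, ci, de, df, dg, dh, di, ef, eg, eh, ei, fg, fh, fi
  2-simplices (18): abg, abi, acg, ach, adh, adi, bch, bci, beg, beh, cfg, cfi, deg, dei, dfg, dfh, efh, efi

giving chain groups C_0 ≅ Z^9, C_1 ≅ Z^27, C_2 ≅ Z^18.

The boundary map ∂_1: C_1 → C_0 sends each edge [p,q] (with p < q) to q − p. For instance
  ∂eh = h − e.
As a 9×27 matrix over Z this has rank 8, with invariant factors (1,1,1,1,1,1,1,1).

∂_2: C_2 → C_1 maps a triangle to the signed sum of its edges. For instance
  ∂efh = fh − eh + ef,
  ∂adh = dh − ah + ad.
This gives a 27×18 integer matrix of rank 18; reducing to Smith normal form yields diagonal entries (1,1,1,1,1,1,1,1,1,1,1,1,1,1,1,1,1,2).

Now H_k = ker ∂_k / im ∂_{k+1}, so:

  H_0: rank C_0 − rank ∂_1 = 9 − 8 = 1, and the invariant factors of ∂_1 are all 1, so H_0 ≅ Z.
  H_1: rank ker ∂_1 − rank ∂_2 = (27 − 8) − 18 = 1, and ∂_2 has invariant factor 2 > 1, so H_1 ≅ Z ⊕ Z/2Z.
  H_2: rank ker ∂_2 − rank ∂_3 = (18 − 18) − 0 = 0, and there is no ∂_3, so H_2 ≅ 0.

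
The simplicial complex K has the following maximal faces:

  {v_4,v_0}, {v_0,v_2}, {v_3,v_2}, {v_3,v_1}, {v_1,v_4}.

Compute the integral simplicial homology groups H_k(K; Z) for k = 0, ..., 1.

Take the total order v_0 < v_1 < v_2 < v_3 < v_4 on the vertex set. Then K (dimension 1) consists of the simplices:

  0-simplices (5): [v_0], [v_1], [v_2], [v_3], [v_4]
  1-simplices (5): [v_0,v_2], [v_0,v_4], [v_1,v_3], [v_1,v_4], [v_2,v_3]

giving chain groups C_0 ≅ Z^5, C_1 ≅ Z^5.

The boundary map ∂_1: C_1 → C_0 sends each edge [p,q] (with p < q) to q − p. For instance
  ∂[v_1,v_3] = [v_3] − [v_1].
As a 5×5 matrix over Z this has rank 4, with invariant factors (1,1,1,1).

Now H_k = ker ∂_k / im ∂_{k+1}, so:

  H_0: rank C_0 − rank ∂_1 = 5 − 4 = 1, and the invariant factors of ∂_1 are all 1, so H_0 ≅ Z.
  H_1: rank ker ∂_1 − rank ∂_2 = (5 − 4) − 0 = 1, and there is no ∂_2, so H_1 ≅ Z.

H_0 = Z,  H_1 = Z.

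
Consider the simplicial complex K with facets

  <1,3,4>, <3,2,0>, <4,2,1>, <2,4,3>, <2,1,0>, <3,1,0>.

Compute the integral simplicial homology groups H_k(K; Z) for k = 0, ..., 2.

H_0 = Z,  H_1 = 0,  H_2 = Z.

Take the total order 0 < 1 < 2 < 3 < 4 on the vertex set. Then K (dimension 2) consists of the simplices:

  0-simplices (5): [0], [1], [2], [3], [4]
  1-simplices (9): [0,1], [0,2], [0,3], [1,2], [1,3], [1,4], [2,3], [2,4], [3,4]
  2-simplices (6): [0,1,2], [0,1,3], [0,2,3], [1,2,4], [1,3,4], [2,3,4]

Hence C_0 ≅ Z^5, C_1 ≅ Z^9, C_2 ≅ Z^6.

∂_1: C_1 → C_0 maps an edge to its endpoints' difference, ∂[p,q] = q − p.
The resulting 5×9 matrix has rank 4, and its Smith normal form has invariant factors (1,1,1,1).

∂_2: C_2 → C_1 maps a triangle to the signed sum of its edges. For instance
  ∂[2,3,4] = [3,4] − [2,4] + [2,3],
  ∂[1,3,4] = [3,4] − [1,4] + [1,3].
The resulting 9×6 matrix has rank 5, and its Smith normal form has invariant factors (1,1,1,1,1).

Reading off H_k = ker ∂_k / im ∂_{k+1}:

  H_0: rank C_0 − rank ∂_1 = 5 − 4 = 1, and the invariant factors of ∂_1 are all 1, so H_0 = Z.
  H_1: rank ker ∂_1 − rank ∂_2 = (9 − 4) − 5 = 0, and the invariant factors of ∂_2 are all 1, so H_1 = 0.
  H_2: rank ker ∂_2 − rank ∂_3 = (6 − 5) − 0 = 1, and there is no ∂_3, so H_2 = Z.

(K is a triangulation of the 2-sphere S^2.)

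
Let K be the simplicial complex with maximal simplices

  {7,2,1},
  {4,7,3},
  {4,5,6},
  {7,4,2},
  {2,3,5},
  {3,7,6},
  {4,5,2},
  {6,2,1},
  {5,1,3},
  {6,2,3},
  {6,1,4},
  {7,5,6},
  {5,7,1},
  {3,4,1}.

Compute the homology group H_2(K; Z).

H_2 = Z.

Take the total order 1 < 2 < 3 < 4 < 5 < 6 < 7 on the vertex set. Then K (dimension 2) consists of the simplices:

  0-simplices (7): [1], [2], [3], [4], [5], [6], [7]
  1-simplices (21): [1,2], [1,3], [1,4], [1,5], [1,6], [1,7], [2,3], [2,4], [2,5], [2,6], [2,7], [3,4], [3,5], [3,6], [3,7], [4,5], [4,6], [4,7], [5,6], [5,7], [6,7]
  2-simplices (14): [1,2,6], [1,2,7], [1,3,4], [1,3,5], [1,4,6], [1,5,7], [2,3,5], [2,3,6], [2,4,5], [2,4,7], [3,4,7], [3,6,7], [4,5,6], [5,6,7]

giving chain groups C_0 ≅ Z^7, C_1 ≅ Z^21, C_2 ≅ Z^14.

The boundary map ∂_1: C_1 → C_0 sends each edge [p,q] (with p < q) to q − p. For instance
  ∂[3,5] = [5] − [3].
As a 7×21 matrix over Z this has rank 6, with invariant factors (1,1,1,1,1,1).

Boundary ∂_2: C_2 → C_1 maps a triangle to the signed sum of its edges. For instance
  ∂[1,3,5] = [3,5] − [1,5] + [1,3],
  ∂[2,3,5] = [3,5] − [2,5] + [2,3].
The 21×14 boundary matrix has rank 13 and Smith normal form diag(1,1,1,1,1,1,1,1,1,1,1,1,1).

Now H_k = ker ∂_k / im ∂_{k+1}, so:

  H_2: rank ker ∂_2 − rank ∂_3 = (14 − 13) − 0 = 1, and there is no ∂_3, so H_2 ≅ Z.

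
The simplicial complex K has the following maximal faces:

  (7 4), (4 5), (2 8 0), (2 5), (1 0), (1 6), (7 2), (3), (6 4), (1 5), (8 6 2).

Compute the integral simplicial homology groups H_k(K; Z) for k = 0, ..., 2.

We work with the vertex ordering 0 < 1 < 2 < 3 < 4 < 5 < 6 < 7 < 8. The simplices of K, each written with vertices in increasing order, are:

  0-simplices (9): [0], [1], [2], [3], [4], [5], [6], [7], [8]
  1-simplices (13): [0,1], [0,2], [0,8], [1,5], [1,6], [2,5], [2,6], [2,7], [2,8], [4,5], [4,6], [4,7], [6,8]
  2-simplices (2): [0,2,8], [2,6,8]

Hence C_0 ≅ Z^9, C_1 ≅ Z^13, C_2 ≅ Z^2.

Boundary ∂_1: C_1 → C_0 is given by ∂[p,q] = [q] − [p].
The resulting 9×13 matrix has rank 7, and its Smith normal form has invariant factors (1,1,1,1,1,1,1).

Boundary ∂_2: C_2 → C_1 acts by ∂[p,q,r] = [q,r] − [p,r] + [p,q]. For instance
  ∂[2,6,8] = [6,8] − [2,8] + [2,6],
  ∂[0,2,8] = [2,8] − [0,8] + [0,2].
This gives a 13×2 integer matrix of rank 2; reducing to Smith normal form yields diagonal entries (1,1).

Now H_k = ker ∂_k / im ∂_{k+1}, so:

  H_0: rank C_0 − rank ∂_1 = 9 − 7 = 2, and the invariant factors of ∂_1 are all 1, so H_0 = Z^2.
  H_1: rank ker ∂_1 − rank ∂_2 = (13 − 7) − 2 = 4, and the invariant factors of ∂_2 are all 1, so H_1 = Z^4.
  H_2: rank ker ∂_2 − rank ∂_3 = (2 − 2) − 0 = 0, and there is no ∂_3, so H_2 = 0.

As a check, the Euler characteristic is 9 − 13 + 2 = -2, which agrees with 2 − 4 + 0 = -2.

H_0 ≅ Z^2,  H_1 ≅ Z^4,  H_2 = 0.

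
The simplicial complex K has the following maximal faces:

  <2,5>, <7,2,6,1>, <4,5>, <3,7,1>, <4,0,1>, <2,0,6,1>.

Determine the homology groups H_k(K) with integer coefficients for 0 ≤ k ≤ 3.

Order the vertices as 0 < 1 < 2 < 3 < 4 < 5 < 6 < 7. Listing each simplex with vertices in this order, K has dimension 3 with simplices:

  0-simplices (8): [0], [1], [2], [3], [4], [5], [6], [7]
  1-simplices (15): [0,1], [0,2], [0,4], [0,6], [1,2], [1,3], [1,4], [1,6], [1,7], [2,5], [2,6], [2,7], [3,7], [4,5], [6,7]
  2-simplices (9): [0,1,2], [0,1,4], [0,1,6], [0,2,6], [1,2,6], [1,2,7], [1,3,7], [1,6,7], [2,6,7]
  3-simplices (2): [0,1,2,6], [1,2,6,7]

Hence C_0 ≅ Z^8, C_1 ≅ Z^15, C_2 ≅ Z^9, C_3 ≅ Z^2.

∂_1: C_1 → C_0 sends each edge [p,q] (with p < q) to q − p.
This gives a 8×15 integer matrix of rank 7; reducing to Smith normal form yields diagonal entries (1,1,1,1,1,1,1).

The boundary map ∂_2: C_2 → C_1 acts by ∂[p,q,r] = [q,r] − [p,r] + [p,q]. For instance
  ∂[1,2,6] = [2,6] − [1,6] + [1,2],
  ∂[0,1,2] = [1,2] − [0,2] + [0,1].
The 15×9 boundary matrix has rank 7 and Smith normal form diag(1,1,1,1,1,1,1).

The boundary map ∂_3: C_3 → C_2 sends each 3-simplex σ to the alternating sum Σ_i (−1)^i (σ with its i-th vertex removed). For instance
  ∂[1,2,6,7] = [2,6,7] − [1,6,7] + [1,2,7] − [1,2,6],
  ∂[0,1,2,6] = [1,2,6] − [0,2,6] + [0,1,6] − [0,1,2].
The 9×2 boundary matrix has rank 2 and Smith normal form diag(1,1).

Reading off H_k = ker ∂_k / im ∂_{k+1}:

  H_0: rank C_0 − rank ∂_1 = 8 − 7 = 1, and the invariant factors of ∂_1 are all 1, so H_0 = Z.
  H_1: rank ker ∂_1 − rank ∂_2 = (15 − 7) − 7 = 1, and the invariant factors of ∂_2 are all 1, so H_1 = Z.
  H_2: rank ker ∂_2 − rank ∂_3 = (9 − 7) − 2 = 0, and the invariant factors of ∂_3 are all 1, so H_2 = 0.
  H_3: rank ker ∂_3 − rank ∂_4 = (2 − 2) − 0 = 0, and there is no ∂_4, so H_3 = 0.

As a check, the Euler characteristic is 8 − 15 + 9 − 2 = 0, which agrees with 1 − 1 + 0 − 0 = 0.

H_0 = Z,  H_1 = Z,  H_2 = 0,  H_3 = 0.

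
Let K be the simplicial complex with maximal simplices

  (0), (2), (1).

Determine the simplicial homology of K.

H_0 = Z^3.

We work with the vertex ordering 0 < 1 < 2. The simplices of K, each written with vertices in increasing order, are:

  0-simplices (3): [0], [1], [2]

giving chain groups C_0 ≅ Z^3.

From H_k ≅ ker(∂_k) / im(∂_{k+1}) we obtain:

  H_0: rank C_0 − rank ∂_1 = 3 − 0 = 3, and there is no ∂_1, so H_0 = Z^3.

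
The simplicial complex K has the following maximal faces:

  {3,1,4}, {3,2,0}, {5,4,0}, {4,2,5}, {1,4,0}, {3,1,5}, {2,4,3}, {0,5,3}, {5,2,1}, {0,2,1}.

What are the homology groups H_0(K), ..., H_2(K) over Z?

Take the total order 0 < 1 < 2 < 3 < 4 < 5 on the vertex set. Then K (dimension 2) consists of the simplices:

  0-simplices (6): [0], [1], [2], [3], [4], [5]
  1-simplices (15): [0,1], [0,2], [0,3], [0,4], [0,5], [1,2], [1,3], [1,4], [1,5], [2,3], [2,4], [2,5], [3,4], [3,5], [4,5]
  2-simplices (10): [0,1,2], [0,1,4], [0,2,3], [0,3,5], [0,4,5], [1,2,5], [1,3,4], [1,3,5], [2,3,4], [2,4,5]

Hence C_0 ≅ Z^6, C_1 ≅ Z^15, C_2 ≅ Z^10.

Boundary ∂_1: C_1 → C_0 is given by ∂[p,q] = [q] − [p].
This gives a 6×15 integer matrix of rank 5; reducing to Smith normal form yields diagonal entries (1,1,1,1,1).

The boundary map ∂_2: C_2 → C_1 maps a triangle to the signed sum of its edges. For instance
  ∂[0,1,2] = [1,2] − [0,2] + [0,1],
  ∂[0,2,3] = [2,3] − [0,3] + [0,2].
As a 15×10 matrix over Z this has rank 10, with invariant factors (1,1,1,1,1,1,1,1,1,2).

Now H_k = ker ∂_k / im ∂_{k+1}, so:

  H_0: rank C_0 − rank ∂_1 = 6 − 5 = 1, and the invariant factors of ∂_1 are all 1, so H_0 = Z.
  H_1: rank ker ∂_1 − rank ∂_2 = (15 − 5) − 10 = 0, and ∂_2 has invariant factor 2 > 1, so H_1 = Z_2.
  H_2: rank ker ∂_2 − rank ∂_3 = (10 − 10) − 0 = 0, and there is no ∂_3, so H_2 = 0.

H_0 ≅ Z,  H_1 ≅ Z_2,  H_2 = 0.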